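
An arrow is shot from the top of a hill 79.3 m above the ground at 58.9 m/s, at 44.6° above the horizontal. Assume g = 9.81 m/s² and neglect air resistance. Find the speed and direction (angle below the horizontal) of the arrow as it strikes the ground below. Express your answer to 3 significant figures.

v_x = 58.9 cos 44.6° = 41.94 m/s (constant).
|v_y| at impact = √((41.36)² + 2×9.81×79.3) = 57.15 m/s.
Speed = √(41.94² + 57.15²) = 70.9 m/s; angle = arctan(57.15/41.94) = 53.7° below horizontal.

70.9 m/s at 53.7° below the horizontal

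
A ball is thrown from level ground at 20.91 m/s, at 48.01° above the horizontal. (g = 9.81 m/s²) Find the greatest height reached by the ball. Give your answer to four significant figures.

12.31 m

Vertical component of launch velocity: v_y = 20.91 sin 48.01° = 15.542 m/s.
At the highest point the vertical velocity is zero, so v_y² = 2 g h_max.
h_max = (15.542)² / (2 × 9.81) = 241.55 / 19.62 = 12.31 m.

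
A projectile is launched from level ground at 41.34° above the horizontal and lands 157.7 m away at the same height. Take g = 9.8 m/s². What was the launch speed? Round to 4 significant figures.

39.47 m/s

On level ground, R = v₀² sin(2θ) / g, so v₀ = √(R g / sin 2θ).
sin(2 × 41.34°) = 0.9919.
v₀ = √(157.7 × 9.8 / 0.9919) = √1558.1 = 39.47 m/s.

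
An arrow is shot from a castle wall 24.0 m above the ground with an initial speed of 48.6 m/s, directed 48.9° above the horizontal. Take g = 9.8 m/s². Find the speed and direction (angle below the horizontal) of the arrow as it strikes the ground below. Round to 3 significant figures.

v_x = 48.6 cos 48.9° = 31.95 m/s (constant).
|v_y| at impact = √((36.62)² + 2×9.8×24.0) = 42.56 m/s.
Speed = √(31.95² + 42.56²) = 53.2 m/s; angle = arctan(42.56/31.95) = 53.1° below horizontal.

53.2 m/s at 53.1° below the horizontal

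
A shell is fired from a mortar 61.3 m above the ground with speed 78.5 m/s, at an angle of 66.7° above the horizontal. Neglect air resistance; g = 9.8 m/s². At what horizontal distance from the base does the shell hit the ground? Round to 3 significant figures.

482 m

Components: v_x = 78.5 cos 66.7° = 31.05 m/s, v_y = 78.5 sin 66.7° = 72.10 m/s.
Vertical: 0 = 61.3 + 72.10 t − ½(9.8) t² ⇒ 4.900 t² − 72.10 t − 61.3 = 0.
t = [72.10 + √(5198 + 1201)] / 9.800 = 15.52 s.
Horizontal: R = v_x · t = 31.05 × 15.52 = 482 m.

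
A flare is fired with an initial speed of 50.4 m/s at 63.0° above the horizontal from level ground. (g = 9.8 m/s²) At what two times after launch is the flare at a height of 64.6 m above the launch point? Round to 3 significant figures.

v_y0 = 50.4 sin 63.0° = 44.91 m/s.
Set y = v_y0 t − ½ g t² = 64.6: 4.900 t² − 44.91 t + 64.6 = 0.
t = [44.91 ± √(2017 − 1266)] / 9.8 = (44.91 ± 27.40) / 9.8, giving t = 1.79 s or t = 7.38 s.
So the flare is at 64.6 m at t = 1.79 s (rising) and t = 7.38 s (falling).

1.79 s and 7.38 s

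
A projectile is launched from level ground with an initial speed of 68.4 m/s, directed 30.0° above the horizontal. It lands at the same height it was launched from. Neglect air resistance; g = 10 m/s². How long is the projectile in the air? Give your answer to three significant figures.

6.84 s

Vertical component: v_y = 68.4 sin 30.0° = 34.20 m/s.
For a projectile landing at launch height, time of flight is t = 2 v_y / g = 2 × 34.20 / 10 = 6.84 s.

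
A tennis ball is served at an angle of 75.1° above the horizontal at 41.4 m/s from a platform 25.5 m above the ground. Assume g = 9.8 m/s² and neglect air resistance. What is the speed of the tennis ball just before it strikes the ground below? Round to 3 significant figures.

v_x = 41.4 cos 75.1° = 10.65 m/s is unchanged throughout.
For the vertical component, v_y² = v_y0² + 2 g h = (40.01)² + 2×9.8×25.5 = 2101, so |v_y| = 45.84 m/s.
Impact speed = √(v_x² + v_y²) = √(113.4 + 2101) = 47.1 m/s.

47.1 m/s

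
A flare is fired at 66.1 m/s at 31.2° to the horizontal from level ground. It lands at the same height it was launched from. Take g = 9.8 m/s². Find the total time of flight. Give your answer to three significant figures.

Vertical component: v_y = 66.1 sin 31.2° = 34.24 m/s.
For a projectile landing at launch height, time of flight is t = 2 v_y / g = 2 × 34.24 / 9.8 = 6.99 s.

6.99 s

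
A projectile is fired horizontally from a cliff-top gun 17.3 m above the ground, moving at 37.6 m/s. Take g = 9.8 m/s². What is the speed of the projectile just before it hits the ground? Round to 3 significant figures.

41.9 m/s

Fall time: t = √(2 × 17.3 / 9.8) = 1.879 s.
At impact: v_x = 37.6 m/s (unchanged), v_y = g t = 9.8 × 1.879 = 18.41 m/s.
Speed = √(v_x² + v_y²) = √(1414 + 338.9) = 41.9 m/s.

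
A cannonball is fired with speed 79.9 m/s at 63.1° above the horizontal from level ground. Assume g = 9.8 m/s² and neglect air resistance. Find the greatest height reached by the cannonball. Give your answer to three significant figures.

Vertical component of launch velocity: v_y = 79.9 sin 63.1° = 71.25 m/s.
At the highest point the vertical velocity is zero, so v_y² = 2 g h_max.
h_max = (71.25)² / (2 × 9.8) = 5077 / 19.60 = 259 m.

259 m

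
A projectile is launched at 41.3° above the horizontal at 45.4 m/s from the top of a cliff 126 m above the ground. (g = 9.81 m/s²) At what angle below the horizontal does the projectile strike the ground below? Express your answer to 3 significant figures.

v_x = 45.4 cos 41.3° = 34.11 m/s.
At impact |v_y| = √(v_y0² + 2 g h) = √(29.96² + 2×9.81×126) = 58.05 m/s.
Angle below horizontal = arctan(|v_y| / v_x) = arctan(58.05 / 34.11) = 59.6°.

59.6°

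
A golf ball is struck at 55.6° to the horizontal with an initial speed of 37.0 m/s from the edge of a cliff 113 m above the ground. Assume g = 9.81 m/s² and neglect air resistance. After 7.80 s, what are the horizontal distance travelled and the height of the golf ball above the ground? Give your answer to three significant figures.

x = 163 m, y = 52.7 m

v_x = 37.0 cos 55.6° = 20.90 m/s; v_y0 = 37.0 sin 55.6° = 30.53 m/s.
x = v_x t = 20.90 × 7.80 = 163 m.
y = 113 + v_y0 t − ½ g t² = 52.7 m.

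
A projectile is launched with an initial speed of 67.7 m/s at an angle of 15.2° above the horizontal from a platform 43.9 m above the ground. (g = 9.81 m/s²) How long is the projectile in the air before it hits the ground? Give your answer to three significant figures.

5.31 s

Vertical component: v_y = 67.7 sin 15.2° = 17.75 m/s.
Taking up as positive with launch at y = 43.9 m, landing at y = 0: 0 = 43.9 + 17.75 t − ½(9.81) t².
Solving 4.905 t² − 17.75 t − 43.9 = 0 gives t = [17.75 + √(17.75² + 4·4.905·43.9)] / 9.810 = 5.31 s.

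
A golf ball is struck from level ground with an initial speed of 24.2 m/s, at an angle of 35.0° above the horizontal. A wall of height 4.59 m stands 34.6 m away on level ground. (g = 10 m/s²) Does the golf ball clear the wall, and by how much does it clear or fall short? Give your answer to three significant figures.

v_x = 24.2 cos 35.0° = 19.82 m/s; v_y0 = 24.2 sin 35.0° = 13.88 m/s.
Time to reach the wall: t = 34.6 / 19.82 = 1.746 s.
Height at that point: y = 13.88×1.746 − 5.000×1.746² = 8.992 m.
That is 8.992 − 4.59 = 4.40 m above the top of the wall, so the golf ball clears it.

Yes — it clears the wall by 4.40 m.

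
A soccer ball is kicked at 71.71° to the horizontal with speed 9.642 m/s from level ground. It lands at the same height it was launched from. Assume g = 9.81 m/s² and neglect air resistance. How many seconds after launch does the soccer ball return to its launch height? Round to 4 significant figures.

Vertical component: v_y = 9.642 sin 71.71° = 9.1549 m/s.
For a projectile landing at launch height, time of flight is t = 2 v_y / g = 2 × 9.1549 / 9.81 = 1.866 s.

1.866 s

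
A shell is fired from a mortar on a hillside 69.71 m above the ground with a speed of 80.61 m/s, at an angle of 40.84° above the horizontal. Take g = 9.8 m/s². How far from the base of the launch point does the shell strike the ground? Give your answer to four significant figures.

728.7 m

Components: v_x = 80.61 cos 40.84° = 60.985 m/s, v_y = 80.61 sin 40.84° = 52.715 m/s.
Vertical: 0 = 69.71 + 52.715 t − ½(9.8) t² ⇒ 4.900 t² − 52.715 t − 69.71 = 0.
t = [52.715 + √(2778.9 + 1366.3)] / 9.800 = 11.949 s.
Horizontal: R = v_x · t = 60.985 × 11.949 = 728.7 m.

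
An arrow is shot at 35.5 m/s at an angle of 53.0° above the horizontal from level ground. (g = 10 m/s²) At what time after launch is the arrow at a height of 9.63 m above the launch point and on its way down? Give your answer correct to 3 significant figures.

5.31 s

v_y0 = 35.5 sin 53.0° = 28.35 m/s.
Set y = v_y0 t − ½ g t² = 9.63: 5.000 t² − 28.35 t + 9.63 = 0.
t = [28.35 ± √(803.7 − 192.6)] / 10 = (28.35 ± 24.72) / 10, giving t = 0.363 s or t = 5.31 s.
On the way down corresponds to the larger root: t = 5.31 s.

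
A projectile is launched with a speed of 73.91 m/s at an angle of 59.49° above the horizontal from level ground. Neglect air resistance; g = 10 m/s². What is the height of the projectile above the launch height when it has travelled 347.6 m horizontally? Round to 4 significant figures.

v_x = 73.91 cos 59.49° = 37.523 m/s, v_y0 = 73.91 sin 59.49° = 63.676 m/s.
Time to reach x = 347.6 m: t = x / v_x = 347.6 / 37.523 = 9.2637 s.
y = v_y0 t − ½ g t² = 63.676×9.2637 − 5.000×9.2637² = 160.8 m.

160.8 m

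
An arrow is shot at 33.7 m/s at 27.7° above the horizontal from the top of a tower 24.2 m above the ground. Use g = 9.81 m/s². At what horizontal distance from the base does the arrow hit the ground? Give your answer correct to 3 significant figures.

129 m

Components: v_x = 33.7 cos 27.7° = 29.84 m/s, v_y = 33.7 sin 27.7° = 15.67 m/s.
Vertical: 0 = 24.2 + 15.67 t − ½(9.81) t² ⇒ 4.905 t² − 15.67 t − 24.2 = 0.
t = [15.67 + √(245.5 + 474.8)] / 9.810 = 4.333 s.
Horizontal: R = v_x · t = 29.84 × 4.333 = 129 m.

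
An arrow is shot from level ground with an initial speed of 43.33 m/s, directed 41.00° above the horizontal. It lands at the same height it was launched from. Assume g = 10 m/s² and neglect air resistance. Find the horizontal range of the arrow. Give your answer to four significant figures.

For level ground, R = v₀² sin(2θ) / g.
sin(2 × 41.00°) = sin 82.000° = 0.9903.
R = (43.33)² × 0.9903 / 10 = 185.9 m.

185.9 m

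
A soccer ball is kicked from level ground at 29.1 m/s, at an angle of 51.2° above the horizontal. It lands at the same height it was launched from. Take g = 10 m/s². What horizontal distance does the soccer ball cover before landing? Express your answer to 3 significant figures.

Components: v_x = 29.1 cos 51.2° = 18.23 m/s, v_y = 29.1 sin 51.2° = 22.68 m/s.
Time of flight (same landing height): t = 2 v_y / g = 2 × 22.68 / 10 = 4.536 s.
Range: R = v_x · t = 18.23 × 4.536 = 82.7 m.

82.7 m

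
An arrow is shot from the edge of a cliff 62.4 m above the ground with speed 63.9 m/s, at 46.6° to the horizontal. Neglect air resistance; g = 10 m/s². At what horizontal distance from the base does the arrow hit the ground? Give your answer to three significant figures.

Components: v_x = 63.9 cos 46.6° = 43.90 m/s, v_y = 63.9 sin 46.6° = 46.43 m/s.
Vertical: 0 = 62.4 + 46.43 t − ½(10) t² ⇒ 5.000 t² − 46.43 t − 62.4 = 0.
t = [46.43 + √(2156 + 1248)] / 10.00 = 10.48 s.
Horizontal: R = v_x · t = 43.90 × 10.48 = 460 m.

460 m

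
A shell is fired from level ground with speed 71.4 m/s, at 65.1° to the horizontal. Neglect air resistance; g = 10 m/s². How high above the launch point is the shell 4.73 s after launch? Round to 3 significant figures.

v_y0 = 71.4 sin 65.1° = 64.76 m/s.
y(t) = v_y0 t − ½ g t² = 64.76×4.73 − 5.000×4.73² = 194 m.

194 m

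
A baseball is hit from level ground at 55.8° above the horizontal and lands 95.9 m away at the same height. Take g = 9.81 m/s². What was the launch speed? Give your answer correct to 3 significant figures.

31.8 m/s

On level ground, R = v₀² sin(2θ) / g, so v₀ = √(R g / sin 2θ).
sin(2 × 55.8°) = 0.9298.
v₀ = √(95.9 × 9.81 / 0.9298) = √1012 = 31.8 m/s.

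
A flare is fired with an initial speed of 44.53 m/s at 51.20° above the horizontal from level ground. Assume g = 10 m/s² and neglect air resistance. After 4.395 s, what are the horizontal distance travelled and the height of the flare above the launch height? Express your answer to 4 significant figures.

x = 122.6 m, y = 55.94 m

v_x = 44.53 cos 51.20° = 27.903 m/s; v_y0 = 44.53 sin 51.20° = 34.704 m/s.
x = v_x t = 27.903 × 4.395 = 122.6 m.
y = v_y0 t − ½ g t² = 34.704×4.395 − 5.000×4.395² = 55.94 m.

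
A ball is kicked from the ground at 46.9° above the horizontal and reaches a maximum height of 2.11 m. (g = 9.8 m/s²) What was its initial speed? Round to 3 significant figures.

At maximum height v_y = 0, so (v₀ sin θ)² = 2 g H.
v₀ sin 46.9° = √(2 × 9.8 × 2.11) = 6.431 m/s.
v₀ = 6.431 / sin 46.9° = 6.431 / 0.7302 = 8.81 m/s.

8.81 m/s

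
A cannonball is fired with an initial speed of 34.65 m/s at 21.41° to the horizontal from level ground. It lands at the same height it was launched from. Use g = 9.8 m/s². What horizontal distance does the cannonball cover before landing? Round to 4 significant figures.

83.27 m

Components: v_x = 34.65 cos 21.41° = 32.259 m/s, v_y = 34.65 sin 21.41° = 12.649 m/s.
Time of flight (same landing height): t = 2 v_y / g = 2 × 12.649 / 9.8 = 2.5814 s.
Range: R = v_x · t = 32.259 × 2.5814 = 83.27 m.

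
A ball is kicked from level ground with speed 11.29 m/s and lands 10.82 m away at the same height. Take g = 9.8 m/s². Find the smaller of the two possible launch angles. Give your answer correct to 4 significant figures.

28.15°

Level-ground range: R = v₀² sin(2θ)/g ⇒ sin 2θ = R g / v₀² = 10.82×9.8/11.29² = 0.8319.
2θ = arcsin(0.8319) = 56.294° or 180° − 56.294° = 123.706°.
So θ = 28.15° or θ = 61.85°.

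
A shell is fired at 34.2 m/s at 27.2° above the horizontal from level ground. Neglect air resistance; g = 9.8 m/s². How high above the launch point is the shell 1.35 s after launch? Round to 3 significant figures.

12.2 m

v_y0 = 34.2 sin 27.2° = 15.63 m/s.
y(t) = v_y0 t − ½ g t² = 15.63×1.35 − 4.900×1.35² = 12.2 m.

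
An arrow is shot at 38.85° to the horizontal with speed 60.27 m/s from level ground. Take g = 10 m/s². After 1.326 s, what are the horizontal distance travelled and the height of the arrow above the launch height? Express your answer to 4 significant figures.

x = 62.24 m, y = 41.34 m

v_x = 60.27 cos 38.85° = 46.938 m/s; v_y0 = 60.27 sin 38.85° = 37.806 m/s.
x = v_x t = 46.938 × 1.326 = 62.24 m.
y = v_y0 t − ½ g t² = 37.806×1.326 − 5.000×1.326² = 41.34 m.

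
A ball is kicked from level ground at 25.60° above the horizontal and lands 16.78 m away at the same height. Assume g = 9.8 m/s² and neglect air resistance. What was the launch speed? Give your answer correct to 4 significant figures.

On level ground, R = v₀² sin(2θ) / g, so v₀ = √(R g / sin 2θ).
sin(2 × 25.60°) = 0.7793.
v₀ = √(16.78 × 9.8 / 0.7793) = √211.02 = 14.53 m/s.

14.53 m/s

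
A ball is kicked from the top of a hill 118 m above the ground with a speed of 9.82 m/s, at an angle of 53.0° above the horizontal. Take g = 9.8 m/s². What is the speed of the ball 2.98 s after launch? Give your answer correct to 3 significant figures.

22.2 m/s

v_x = 9.82 cos 53.0° = 5.910 m/s (constant).
v_y(t) = 9.82 sin 53.0° − g t = 7.843 − 9.8 × 2.98 = -21.36 m/s.
Speed = √(v_x² + v_y²) = √(34.93 + 456.2) = 22.2 m/s.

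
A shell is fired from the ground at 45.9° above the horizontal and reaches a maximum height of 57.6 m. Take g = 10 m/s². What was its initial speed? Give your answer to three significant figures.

At maximum height v_y = 0, so (v₀ sin θ)² = 2 g H.
v₀ sin 45.9° = √(2 × 10 × 57.6) = 33.94 m/s.
v₀ = 33.94 / sin 45.9° = 33.94 / 0.7181 = 47.3 m/s.

47.3 m/s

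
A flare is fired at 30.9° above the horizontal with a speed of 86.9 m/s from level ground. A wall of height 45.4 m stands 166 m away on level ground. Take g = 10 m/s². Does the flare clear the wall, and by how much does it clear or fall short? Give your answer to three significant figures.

v_x = 86.9 cos 30.9° = 74.57 m/s; v_y0 = 86.9 sin 30.9° = 44.63 m/s.
Time to reach the wall: t = 166 / 74.57 = 2.226 s.
Height at that point: y = 44.63×2.226 − 5.000×2.226² = 74.57 m.
That is 74.57 − 45.4 = 29.2 m above the top of the wall, so the flare clears it.

Yes — it clears the wall by 29.2 m.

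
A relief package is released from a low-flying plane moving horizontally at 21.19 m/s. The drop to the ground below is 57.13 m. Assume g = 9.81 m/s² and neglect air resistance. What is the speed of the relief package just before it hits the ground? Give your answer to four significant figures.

39.62 m/s

Fall time: t = √(2 × 57.13 / 9.81) = 3.4128 s.
At impact: v_x = 21.19 m/s (unchanged), v_y = g t = 9.81 × 3.4128 = 33.480 m/s.
Speed = √(v_x² + v_y²) = √(449.02 + 1120.9) = 39.62 m/s.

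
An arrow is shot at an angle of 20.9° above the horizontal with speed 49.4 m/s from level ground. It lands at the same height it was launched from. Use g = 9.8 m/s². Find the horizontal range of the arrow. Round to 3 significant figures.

166 m

Components: v_x = 49.4 cos 20.9° = 46.15 m/s, v_y = 49.4 sin 20.9° = 17.62 m/s.
Time of flight (same landing height): t = 2 v_y / g = 2 × 17.62 / 9.8 = 3.596 s.
Range: R = v_x · t = 46.15 × 3.596 = 166 m.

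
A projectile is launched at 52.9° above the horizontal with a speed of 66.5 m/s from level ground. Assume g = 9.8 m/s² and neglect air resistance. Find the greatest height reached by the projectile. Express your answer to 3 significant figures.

144 m

Vertical component of launch velocity: v_y = 66.5 sin 52.9° = 53.04 m/s.
At the highest point the vertical velocity is zero, so v_y² = 2 g h_max.
h_max = (53.04)² / (2 × 9.8) = 2813 / 19.60 = 144 m.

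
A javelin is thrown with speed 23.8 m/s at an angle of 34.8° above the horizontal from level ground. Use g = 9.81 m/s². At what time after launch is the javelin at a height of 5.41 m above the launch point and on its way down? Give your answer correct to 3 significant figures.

2.29 s

v_y0 = 23.8 sin 34.8° = 13.58 m/s.
Set y = v_y0 t − ½ g t² = 5.41: 4.905 t² − 13.58 t + 5.41 = 0.
t = [13.58 ± √(184.4 − 106.1)] / 9.81 = (13.58 ± 8.849) / 9.81, giving t = 0.482 s or t = 2.29 s.
On the way down corresponds to the larger root: t = 2.29 s.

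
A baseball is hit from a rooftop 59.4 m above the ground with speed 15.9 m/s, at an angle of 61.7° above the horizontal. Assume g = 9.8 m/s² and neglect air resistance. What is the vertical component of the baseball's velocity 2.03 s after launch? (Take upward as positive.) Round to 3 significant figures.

Initial vertical component: v_y0 = 15.9 sin 61.7° = 14.00 m/s.
v_y(t) = v_y0 − g t = 14.00 − 9.8 × 2.03 = -5.89 m/s.

-5.89 m/s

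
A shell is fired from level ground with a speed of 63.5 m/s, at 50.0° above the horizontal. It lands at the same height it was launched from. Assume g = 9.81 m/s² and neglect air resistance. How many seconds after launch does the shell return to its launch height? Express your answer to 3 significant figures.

Vertical component: v_y = 63.5 sin 50.0° = 48.64 m/s.
For a projectile landing at launch height, time of flight is t = 2 v_y / g = 2 × 48.64 / 9.81 = 9.92 s.

9.92 s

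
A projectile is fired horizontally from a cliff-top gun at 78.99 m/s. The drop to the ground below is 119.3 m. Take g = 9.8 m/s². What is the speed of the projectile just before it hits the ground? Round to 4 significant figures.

Fall time: t = √(2 × 119.3 / 9.8) = 4.9343 s.
At impact: v_x = 78.99 m/s (unchanged), v_y = g t = 9.8 × 4.9343 = 48.356 m/s.
Speed = √(v_x² + v_y²) = √(6239.4 + 2338.3) = 92.62 m/s.

92.62 m/s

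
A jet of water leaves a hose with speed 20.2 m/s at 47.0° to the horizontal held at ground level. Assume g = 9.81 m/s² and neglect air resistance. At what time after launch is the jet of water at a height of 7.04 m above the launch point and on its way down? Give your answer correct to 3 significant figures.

v_y0 = 20.2 sin 47.0° = 14.77 m/s.
Set y = v_y0 t − ½ g t² = 7.04: 4.905 t² − 14.77 t + 7.04 = 0.
t = [14.77 ± √(218.2 − 138.1)] / 9.81 = (14.77 ± 8.950) / 9.81, giving t = 0.593 s or t = 2.42 s.
On the way down corresponds to the larger root: t = 2.42 s.

2.42 s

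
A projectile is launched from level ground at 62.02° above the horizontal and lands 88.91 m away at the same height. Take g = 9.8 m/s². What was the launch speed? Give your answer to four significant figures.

On level ground, R = v₀² sin(2θ) / g, so v₀ = √(R g / sin 2θ).
sin(2 × 62.02°) = 0.8286.
v₀ = √(88.91 × 9.8 / 0.8286) = √1051.6 = 32.43 m/s.

32.43 m/s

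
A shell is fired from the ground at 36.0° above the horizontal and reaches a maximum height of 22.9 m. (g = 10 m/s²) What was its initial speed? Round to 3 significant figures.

36.4 m/s

At maximum height v_y = 0, so (v₀ sin θ)² = 2 g H.
v₀ sin 36.0° = √(2 × 10 × 22.9) = 21.40 m/s.
v₀ = 21.40 / sin 36.0° = 21.40 / 0.5878 = 36.4 m/s.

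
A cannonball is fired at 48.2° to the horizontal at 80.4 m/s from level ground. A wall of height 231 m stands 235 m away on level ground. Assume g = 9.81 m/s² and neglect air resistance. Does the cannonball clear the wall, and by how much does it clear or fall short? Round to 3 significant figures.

v_x = 80.4 cos 48.2° = 53.59 m/s; v_y0 = 80.4 sin 48.2° = 59.94 m/s.
Time to reach the wall: t = 235 / 53.59 = 4.385 s.
Height at that point: y = 59.94×4.385 − 4.905×4.385² = 168.5 m.
That is 231 − 168.5 = 62.5 m below the top of the wall, so the cannonball does not clear it.

No — it falls 62.5 m short of clearing the wall.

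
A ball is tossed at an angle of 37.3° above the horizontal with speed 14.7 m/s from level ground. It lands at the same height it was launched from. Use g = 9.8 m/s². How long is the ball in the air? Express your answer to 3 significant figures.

Vertical component: v_y = 14.7 sin 37.3° = 8.908 m/s.
For a projectile landing at launch height, time of flight is t = 2 v_y / g = 2 × 8.908 / 9.8 = 1.82 s.

1.82 s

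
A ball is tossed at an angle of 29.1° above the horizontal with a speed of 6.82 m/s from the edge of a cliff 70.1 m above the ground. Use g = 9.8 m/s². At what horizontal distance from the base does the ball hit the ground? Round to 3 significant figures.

24.6 m

Components: v_x = 6.82 cos 29.1° = 5.959 m/s, v_y = 6.82 sin 29.1° = 3.317 m/s.
Vertical: 0 = 70.1 + 3.317 t − ½(9.8) t² ⇒ 4.900 t² − 3.317 t − 70.1 = 0.
t = [3.317 + √(11.00 + 1374)] / 9.800 = 4.136 s.
Horizontal: R = v_x · t = 5.959 × 4.136 = 24.6 m.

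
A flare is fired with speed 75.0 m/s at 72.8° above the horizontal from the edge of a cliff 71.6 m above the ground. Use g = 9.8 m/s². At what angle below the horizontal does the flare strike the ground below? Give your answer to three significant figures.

v_x = 75.0 cos 72.8° = 22.18 m/s.
At impact |v_y| = √(v_y0² + 2 g h) = √(71.65² + 2×9.8×71.6) = 80.85 m/s.
Angle below horizontal = arctan(|v_y| / v_x) = arctan(80.85 / 22.18) = 74.7°.

74.7°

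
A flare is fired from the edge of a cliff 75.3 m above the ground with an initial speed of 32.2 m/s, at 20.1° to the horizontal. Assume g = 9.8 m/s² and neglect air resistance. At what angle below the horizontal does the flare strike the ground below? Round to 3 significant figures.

52.9°

v_x = 32.2 cos 20.1° = 30.24 m/s.
At impact |v_y| = √(v_y0² + 2 g h) = √(11.07² + 2×9.8×75.3) = 39.98 m/s.
Angle below horizontal = arctan(|v_y| / v_x) = arctan(39.98 / 30.24) = 52.9°.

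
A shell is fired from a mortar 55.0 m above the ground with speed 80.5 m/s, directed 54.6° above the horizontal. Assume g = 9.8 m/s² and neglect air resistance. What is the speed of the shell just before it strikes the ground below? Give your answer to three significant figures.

86.9 m/s

v_x = 80.5 cos 54.6° = 46.63 m/s is unchanged throughout.
For the vertical component, v_y² = v_y0² + 2 g h = (65.62)² + 2×9.8×55.0 = 5384, so |v_y| = 73.38 m/s.
Impact speed = √(v_x² + v_y²) = √(2174 + 5384) = 86.9 m/s.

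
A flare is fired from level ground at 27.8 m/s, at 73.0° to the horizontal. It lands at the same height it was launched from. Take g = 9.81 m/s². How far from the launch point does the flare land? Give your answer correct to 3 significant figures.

44.1 m

Components: v_x = 27.8 cos 73.0° = 8.128 m/s, v_y = 27.8 sin 73.0° = 26.59 m/s.
Time of flight (same landing height): t = 2 v_y / g = 2 × 26.59 / 9.81 = 5.421 s.
Range: R = v_x · t = 8.128 × 5.421 = 44.1 m.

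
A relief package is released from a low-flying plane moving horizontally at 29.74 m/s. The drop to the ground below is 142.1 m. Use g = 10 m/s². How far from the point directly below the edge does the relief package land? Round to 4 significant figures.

158.5 m

Initial vertical velocity is zero, so the fall time comes from h = ½ g t²: t = √(2 × 142.1 / 10) = 5.3310 s.
Horizontal motion is uniform at 29.74 m/s, so x = 29.74 × 5.3310 = 158.5 m.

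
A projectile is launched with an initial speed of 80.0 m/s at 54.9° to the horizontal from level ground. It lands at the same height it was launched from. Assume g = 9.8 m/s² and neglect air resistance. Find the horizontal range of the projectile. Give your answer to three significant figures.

For level ground, R = v₀² sin(2θ) / g.
sin(2 × 54.9°) = sin 109.8° = 0.9409.
R = (80.0)² × 0.9409 / 9.8 = 614 m.

614 m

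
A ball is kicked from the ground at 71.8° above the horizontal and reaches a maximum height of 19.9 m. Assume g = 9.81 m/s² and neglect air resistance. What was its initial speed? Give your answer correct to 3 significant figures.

20.8 m/s

At maximum height v_y = 0, so (v₀ sin θ)² = 2 g H.
v₀ sin 71.8° = √(2 × 9.81 × 19.9) = 19.76 m/s.
v₀ = 19.76 / sin 71.8° = 19.76 / 0.9500 = 20.8 m/s.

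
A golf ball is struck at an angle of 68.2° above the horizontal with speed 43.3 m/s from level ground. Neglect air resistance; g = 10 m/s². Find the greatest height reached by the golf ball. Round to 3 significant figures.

80.8 m

Vertical component of launch velocity: v_y = 43.3 sin 68.2° = 40.20 m/s.
At the highest point the vertical velocity is zero, so v_y² = 2 g h_max.
h_max = (40.20)² / (2 × 10) = 1616 / 20.00 = 80.8 m.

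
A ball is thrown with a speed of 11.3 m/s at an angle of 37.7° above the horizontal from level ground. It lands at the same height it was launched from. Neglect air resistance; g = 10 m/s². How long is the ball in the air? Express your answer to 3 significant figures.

1.38 s

Vertical component: v_y = 11.3 sin 37.7° = 6.910 m/s.
For a projectile landing at launch height, time of flight is t = 2 v_y / g = 2 × 6.910 / 10 = 1.38 s.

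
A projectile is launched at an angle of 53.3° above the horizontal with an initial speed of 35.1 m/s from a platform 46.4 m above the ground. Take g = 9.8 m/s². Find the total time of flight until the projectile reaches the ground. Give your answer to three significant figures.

7.08 s

Vertical component: v_y = 35.1 sin 53.3° = 28.14 m/s.
Taking up as positive with launch at y = 46.4 m, landing at y = 0: 0 = 46.4 + 28.14 t − ½(9.8) t².
Solving 4.900 t² − 28.14 t − 46.4 = 0 gives t = [28.14 + √(28.14² + 4·4.900·46.4)] / 9.800 = 7.08 s.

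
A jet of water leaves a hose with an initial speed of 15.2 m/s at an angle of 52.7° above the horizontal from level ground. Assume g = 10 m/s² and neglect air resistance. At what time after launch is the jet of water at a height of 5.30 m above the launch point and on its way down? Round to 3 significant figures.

v_y0 = 15.2 sin 52.7° = 12.09 m/s.
Set y = v_y0 t − ½ g t² = 5.30: 5.000 t² − 12.09 t + 5.30 = 0.
t = [12.09 ± √(146.2 − 106.0)] / 10 = (12.09 ± 6.340) / 10, giving t = 0.575 s or t = 1.84 s.
On the way down corresponds to the larger root: t = 1.84 s.

1.84 s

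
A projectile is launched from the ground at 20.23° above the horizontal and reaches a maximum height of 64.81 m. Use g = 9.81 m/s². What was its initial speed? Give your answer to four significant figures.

At maximum height v_y = 0, so (v₀ sin θ)² = 2 g H.
v₀ sin 20.23° = √(2 × 9.81 × 64.81) = 35.659 m/s.
v₀ = 35.659 / sin 20.23° = 35.659 / 0.3458 = 103.1 m/s.

103.1 m/s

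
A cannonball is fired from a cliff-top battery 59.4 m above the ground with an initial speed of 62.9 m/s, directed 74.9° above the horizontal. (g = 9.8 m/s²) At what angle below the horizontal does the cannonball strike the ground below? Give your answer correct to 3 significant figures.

76.8°

v_x = 62.9 cos 74.9° = 16.39 m/s.
At impact |v_y| = √(v_y0² + 2 g h) = √(60.73² + 2×9.8×59.4) = 69.66 m/s.
Angle below horizontal = arctan(|v_y| / v_x) = arctan(69.66 / 16.39) = 76.8°.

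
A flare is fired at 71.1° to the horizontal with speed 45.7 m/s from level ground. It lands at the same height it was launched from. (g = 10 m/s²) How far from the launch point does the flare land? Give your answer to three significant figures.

For level ground, R = v₀² sin(2θ) / g.
sin(2 × 71.1°) = sin 142.2° = 0.6129.
R = (45.7)² × 0.6129 / 10 = 128 m.

128 m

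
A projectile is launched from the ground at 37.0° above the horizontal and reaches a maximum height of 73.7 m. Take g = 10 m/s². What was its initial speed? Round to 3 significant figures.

At maximum height v_y = 0, so (v₀ sin θ)² = 2 g H.
v₀ sin 37.0° = √(2 × 10 × 73.7) = 38.39 m/s.
v₀ = 38.39 / sin 37.0° = 38.39 / 0.6018 = 63.8 m/s.

63.8 m/s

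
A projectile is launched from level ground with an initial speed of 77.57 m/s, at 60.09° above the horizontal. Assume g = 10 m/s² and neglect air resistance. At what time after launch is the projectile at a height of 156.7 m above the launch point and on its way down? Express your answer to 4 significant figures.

10.45 s

v_y0 = 77.57 sin 60.09° = 67.238 m/s.
Set y = v_y0 t − ½ g t² = 156.7: 5.000 t² − 67.238 t + 156.7 = 0.
t = [67.238 ± √(4520.9 − 3134.0)] / 10 = (67.238 ± 37.241) / 10, giving t = 3.000 s or t = 10.45 s.
On the way down corresponds to the larger root: t = 10.45 s.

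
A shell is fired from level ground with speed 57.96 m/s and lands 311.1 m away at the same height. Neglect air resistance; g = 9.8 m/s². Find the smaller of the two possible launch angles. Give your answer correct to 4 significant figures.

Level-ground range: R = v₀² sin(2θ)/g ⇒ sin 2θ = R g / v₀² = 311.1×9.8/57.96² = 0.9075.
2θ = arcsin(0.9075) = 65.162° or 180° − 65.162° = 114.838°.
So θ = 32.58° or θ = 57.42°.

32.58°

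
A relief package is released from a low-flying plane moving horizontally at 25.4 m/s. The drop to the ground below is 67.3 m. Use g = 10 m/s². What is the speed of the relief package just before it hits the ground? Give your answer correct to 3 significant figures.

44.6 m/s

Fall time: t = √(2 × 67.3 / 10) = 3.669 s.
At impact: v_x = 25.4 m/s (unchanged), v_y = g t = 10 × 3.669 = 36.69 m/s.
Speed = √(v_x² + v_y²) = √(645.2 + 1346) = 44.6 m/s.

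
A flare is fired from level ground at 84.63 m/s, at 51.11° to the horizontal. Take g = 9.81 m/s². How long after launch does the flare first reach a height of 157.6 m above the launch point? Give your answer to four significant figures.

3.115 s

v_y0 = 84.63 sin 51.11° = 65.872 m/s.
Set y = v_y0 t − ½ g t² = 157.6: 4.905 t² − 65.872 t + 157.6 = 0.
t = [65.872 ± √(4339.1 − 3092.1)] / 9.81 = (65.872 ± 35.313) / 9.81, giving t = 3.115 s or t = 10.31 s.
The flare is on the way up at the first time, so t = 3.115 s.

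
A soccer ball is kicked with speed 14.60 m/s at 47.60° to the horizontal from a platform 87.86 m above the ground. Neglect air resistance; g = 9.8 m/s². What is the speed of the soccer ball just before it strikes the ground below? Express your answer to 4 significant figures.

v_x = 14.60 cos 47.60° = 9.8448 m/s is unchanged throughout.
For the vertical component, v_y² = v_y0² + 2 g h = (10.781)² + 2×9.8×87.86 = 1838.3, so |v_y| = 42.875 m/s.
Impact speed = √(v_x² + v_y²) = √(96.920 + 1838.3) = 43.99 m/s.

43.99 m/s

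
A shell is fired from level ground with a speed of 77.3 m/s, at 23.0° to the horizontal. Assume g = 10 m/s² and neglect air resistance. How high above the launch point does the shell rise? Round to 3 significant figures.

Vertical component of launch velocity: v_y = 77.3 sin 23.0° = 30.20 m/s.
At the highest point the vertical velocity is zero, so v_y² = 2 g h_max.
h_max = (30.20)² / (2 × 10) = 912.0 / 20.00 = 45.6 m.

45.6 m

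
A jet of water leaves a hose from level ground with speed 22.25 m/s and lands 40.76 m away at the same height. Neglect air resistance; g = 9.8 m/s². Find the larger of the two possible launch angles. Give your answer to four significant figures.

Level-ground range: R = v₀² sin(2θ)/g ⇒ sin 2θ = R g / v₀² = 40.76×9.8/22.25² = 0.8069.
2θ = arcsin(0.8069) = 53.794° or 180° − 53.794° = 126.206°.
So θ = 26.90° or θ = 63.10°.

63.10°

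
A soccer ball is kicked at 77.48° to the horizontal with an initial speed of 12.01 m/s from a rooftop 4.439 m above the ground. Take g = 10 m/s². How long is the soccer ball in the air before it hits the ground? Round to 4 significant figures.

2.677 s

Vertical component: v_y = 12.01 sin 77.48° = 11.724 m/s.
Taking up as positive with launch at y = 4.439 m, landing at y = 0: 0 = 4.439 + 11.724 t − ½(10) t².
Solving 5.000 t² − 11.724 t − 4.439 = 0 gives t = [11.724 + √(11.724² + 4·5.000·4.439)] / 10.00 = 2.677 s.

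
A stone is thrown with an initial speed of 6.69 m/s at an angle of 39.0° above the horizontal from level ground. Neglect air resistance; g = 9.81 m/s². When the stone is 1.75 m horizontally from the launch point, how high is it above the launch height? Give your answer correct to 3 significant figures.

v_x = 6.69 cos 39.0° = 5.199 m/s, v_y0 = 6.69 sin 39.0° = 4.210 m/s.
Time to reach x = 1.75 m: t = x / v_x = 1.75 / 5.199 = 0.3366 s.
y = v_y0 t − ½ g t² = 4.210×0.3366 − 4.905×0.3366² = 0.861 m.

0.861 m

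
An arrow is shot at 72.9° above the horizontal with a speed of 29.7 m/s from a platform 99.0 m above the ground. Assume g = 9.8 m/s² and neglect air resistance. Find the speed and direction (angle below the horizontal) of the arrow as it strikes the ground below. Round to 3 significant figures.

53.1 m/s at 80.5° below the horizontal

v_x = 29.7 cos 72.9° = 8.733 m/s (constant).
|v_y| at impact = √((28.39)² + 2×9.8×99.0) = 52.41 m/s.
Speed = √(8.733² + 52.41²) = 53.1 m/s; angle = arctan(52.41/8.733) = 80.5° below horizontal.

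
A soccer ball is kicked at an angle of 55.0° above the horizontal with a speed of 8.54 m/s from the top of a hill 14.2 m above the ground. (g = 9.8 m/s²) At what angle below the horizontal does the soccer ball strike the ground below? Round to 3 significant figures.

v_x = 8.54 cos 55.0° = 4.898 m/s.
At impact |v_y| = √(v_y0² + 2 g h) = √(6.996² + 2×9.8×14.2) = 18.09 m/s.
Angle below horizontal = arctan(|v_y| / v_x) = arctan(18.09 / 4.898) = 74.8°.

74.8°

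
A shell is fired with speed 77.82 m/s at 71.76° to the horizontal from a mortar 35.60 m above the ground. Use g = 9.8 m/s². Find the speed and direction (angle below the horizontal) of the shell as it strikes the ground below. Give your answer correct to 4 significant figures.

v_x = 77.82 cos 71.76° = 24.358 m/s (constant).
|v_y| at impact = √((73.910)² + 2×9.8×35.60) = 78.489 m/s.
Speed = √(24.358² + 78.489²) = 82.18 m/s; angle = arctan(78.489/24.358) = 72.76° below horizontal.

82.18 m/s at 72.76° below the horizontal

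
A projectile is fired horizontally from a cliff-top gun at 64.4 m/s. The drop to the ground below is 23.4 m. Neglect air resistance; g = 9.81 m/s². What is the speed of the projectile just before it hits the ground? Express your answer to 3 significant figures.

Fall time: t = √(2 × 23.4 / 9.81) = 2.184 s.
At impact: v_x = 64.4 m/s (unchanged), v_y = g t = 9.81 × 2.184 = 21.43 m/s.
Speed = √(v_x² + v_y²) = √(4147 + 459.2) = 67.9 m/s.

67.9 m/s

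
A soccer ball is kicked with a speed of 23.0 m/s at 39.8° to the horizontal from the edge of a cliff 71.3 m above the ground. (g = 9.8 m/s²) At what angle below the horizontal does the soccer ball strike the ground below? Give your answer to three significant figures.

v_x = 23.0 cos 39.8° = 17.67 m/s.
At impact |v_y| = √(v_y0² + 2 g h) = √(14.72² + 2×9.8×71.3) = 40.18 m/s.
Angle below horizontal = arctan(|v_y| / v_x) = arctan(40.18 / 17.67) = 66.3°.

66.3°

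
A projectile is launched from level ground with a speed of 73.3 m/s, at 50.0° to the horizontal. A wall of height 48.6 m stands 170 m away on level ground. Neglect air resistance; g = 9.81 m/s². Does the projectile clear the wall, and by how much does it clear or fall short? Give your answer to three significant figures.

v_x = 73.3 cos 50.0° = 47.12 m/s; v_y0 = 73.3 sin 50.0° = 56.15 m/s.
Time to reach the wall: t = 170 / 47.12 = 3.608 s.
Height at that point: y = 56.15×3.608 − 4.905×3.608² = 138.7 m.
That is 138.7 − 48.6 = 90.1 m above the top of the wall, so the projectile clears it.

Yes — it clears the wall by 90.1 m.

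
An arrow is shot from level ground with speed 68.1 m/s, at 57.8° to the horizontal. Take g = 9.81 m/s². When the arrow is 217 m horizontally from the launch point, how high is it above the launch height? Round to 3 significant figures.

169 m

v_x = 68.1 cos 57.8° = 36.29 m/s, v_y0 = 68.1 sin 57.8° = 57.63 m/s.
Time to reach x = 217 m: t = x / v_x = 217 / 36.29 = 5.980 s.
y = v_y0 t − ½ g t² = 57.63×5.980 − 4.905×5.980² = 169 m.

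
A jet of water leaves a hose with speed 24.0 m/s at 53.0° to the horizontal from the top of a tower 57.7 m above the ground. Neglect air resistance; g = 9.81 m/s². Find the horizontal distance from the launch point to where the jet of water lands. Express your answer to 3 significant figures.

Components: v_x = 24.0 cos 53.0° = 14.44 m/s, v_y = 24.0 sin 53.0° = 19.17 m/s.
Vertical: 0 = 57.7 + 19.17 t − ½(9.81) t² ⇒ 4.905 t² − 19.17 t − 57.7 = 0.
t = [19.17 + √(367.5 + 1132)] / 9.810 = 5.901 s.
Horizontal: R = v_x · t = 14.44 × 5.901 = 85.2 m.

85.2 m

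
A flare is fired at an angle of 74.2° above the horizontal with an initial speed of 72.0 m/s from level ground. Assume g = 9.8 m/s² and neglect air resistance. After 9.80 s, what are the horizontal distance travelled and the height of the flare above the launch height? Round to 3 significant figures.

x = 192 m, y = 208 m

v_x = 72.0 cos 74.2° = 19.60 m/s; v_y0 = 72.0 sin 74.2° = 69.28 m/s.
x = v_x t = 19.60 × 9.80 = 192 m.
y = v_y0 t − ½ g t² = 69.28×9.80 − 4.900×9.80² = 208 m.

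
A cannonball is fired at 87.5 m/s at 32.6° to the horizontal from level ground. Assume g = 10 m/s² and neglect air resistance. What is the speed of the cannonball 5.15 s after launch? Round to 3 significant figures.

v_x = 87.5 cos 32.6° = 73.71 m/s (constant).
v_y(t) = 87.5 sin 32.6° − g t = 47.14 − 10 × 5.15 = -4.360 m/s.
Speed = √(v_x² + v_y²) = √(5433 + 19.01) = 73.8 m/s.

73.8 m/s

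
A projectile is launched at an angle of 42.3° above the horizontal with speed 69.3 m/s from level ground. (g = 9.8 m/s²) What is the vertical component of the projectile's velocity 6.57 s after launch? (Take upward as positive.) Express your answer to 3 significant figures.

-17.7 m/s

Initial vertical component: v_y0 = 69.3 sin 42.3° = 46.64 m/s.
v_y(t) = v_y0 − g t = 46.64 − 9.8 × 6.57 = -17.7 m/s.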